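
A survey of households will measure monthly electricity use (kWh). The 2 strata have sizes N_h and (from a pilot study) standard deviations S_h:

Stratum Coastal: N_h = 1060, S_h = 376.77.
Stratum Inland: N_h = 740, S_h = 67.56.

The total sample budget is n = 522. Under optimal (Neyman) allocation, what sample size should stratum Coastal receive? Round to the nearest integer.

464

Neyman allocation: n_h = n · N_h S_h / Σ N_i S_i, with n = 522.
  stratum Coastal: N_h·S_h = 1060·376.77 = 399376.20
  stratum Inland: N_h·S_h = 740·67.56 = 49994.40
Σ N_h S_h = 449370.60
n for stratum Coastal = 522·399376.20/449370.60 = 463.925 → 464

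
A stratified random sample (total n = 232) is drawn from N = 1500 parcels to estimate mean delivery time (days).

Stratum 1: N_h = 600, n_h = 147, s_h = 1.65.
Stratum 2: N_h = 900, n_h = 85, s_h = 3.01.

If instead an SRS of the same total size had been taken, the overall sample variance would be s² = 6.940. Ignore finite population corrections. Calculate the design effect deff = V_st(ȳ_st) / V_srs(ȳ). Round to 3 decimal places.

deff ≈ 1.382

V̂(ȳ_st) = Σ W_h² s_h²/n_h, with W_h = N_h/N and N = 1500:
  stratum 1: (600/1500)²·1.65²/147 = 0.00296327
  stratum 2: (900/1500)²·3.01²/85 = 0.0383722
V_st = 0.0413355
V_srs = s²/n = 6.940/232 = 0.0299138
deff = V_st / V_srs = 0.0413355/0.0299138 = 1.3818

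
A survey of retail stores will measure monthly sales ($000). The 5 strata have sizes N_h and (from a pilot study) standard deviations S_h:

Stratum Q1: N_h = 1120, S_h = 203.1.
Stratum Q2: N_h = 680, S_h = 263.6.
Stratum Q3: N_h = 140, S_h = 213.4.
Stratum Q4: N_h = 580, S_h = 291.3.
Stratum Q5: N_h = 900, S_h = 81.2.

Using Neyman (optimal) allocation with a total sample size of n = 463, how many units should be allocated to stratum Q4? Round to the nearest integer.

Neyman allocation: n_h = n · N_h S_h / Σ N_i S_i, with n = 463.
  stratum Q1: N_h·S_h = 1120·203.1 = 227472.00
  stratum Q2: N_h·S_h = 680·263.6 = 179248.00
  stratum Q3: N_h·S_h = 140·213.4 = 29876.00
  stratum Q4: N_h·S_h = 580·291.3 = 168954.00
  stratum Q5: N_h·S_h = 900·81.2 = 73080.00
Σ N_h S_h = 678630.00
n for stratum Q4 = 463·168954.00/678630.00 = 115.270 → 115

115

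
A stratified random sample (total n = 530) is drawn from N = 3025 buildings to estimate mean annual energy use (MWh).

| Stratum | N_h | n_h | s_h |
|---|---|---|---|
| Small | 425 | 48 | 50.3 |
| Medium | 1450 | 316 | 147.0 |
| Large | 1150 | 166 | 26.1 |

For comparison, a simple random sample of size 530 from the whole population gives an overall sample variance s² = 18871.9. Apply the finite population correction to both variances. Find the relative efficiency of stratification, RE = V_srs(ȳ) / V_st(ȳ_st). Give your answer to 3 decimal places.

RE ≈ 2.141

V̂(ȳ_st) = Σ W_h² (1 − n_h/N_h) s_h²/n_h, with W_h = N_h/N and N = 3025:
  stratum Small: (425/3025)²·(1 − 48/425)·50.3²/48 = 0.922942
  stratum Medium: (1450/3025)²·(1 − 316/1450)·147.0²/316 = 12.2879
  stratum Large: (1150/3025)²·(1 − 166/1150)·26.1²/166 = 0.507476
V_st = 13.7183
V_srs = (1 − 530/3025)·18871.9/530 = 29.3687
Relative efficiency = V_srs / V_st = 29.3687/13.7183 = 2.1408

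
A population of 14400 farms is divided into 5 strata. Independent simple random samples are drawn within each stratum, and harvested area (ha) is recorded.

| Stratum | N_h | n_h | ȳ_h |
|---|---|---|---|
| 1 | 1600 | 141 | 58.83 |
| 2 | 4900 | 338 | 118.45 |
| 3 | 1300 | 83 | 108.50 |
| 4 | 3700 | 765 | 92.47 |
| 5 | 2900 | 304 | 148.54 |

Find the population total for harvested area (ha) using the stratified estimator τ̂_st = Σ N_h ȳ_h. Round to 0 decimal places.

τ̂_st ≈ 1588488

τ̂_st = Σ N_h ȳ_h = 1600·58.83 + 4900·118.45 + 1300·108.50 + 3700·92.47 + 2900·148.54 = 1588488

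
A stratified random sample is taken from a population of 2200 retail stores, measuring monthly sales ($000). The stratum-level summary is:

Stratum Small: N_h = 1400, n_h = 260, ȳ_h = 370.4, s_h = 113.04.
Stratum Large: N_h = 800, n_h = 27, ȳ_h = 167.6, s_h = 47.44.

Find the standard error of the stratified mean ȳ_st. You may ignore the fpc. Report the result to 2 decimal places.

SE(ȳ_st) ≈ 5.56

V̂(ȳ_st) = Σ W_h² s_h²/n_h, with W_h = N_h/N and N = 2200:
  stratum Small: (1400/2200)²·113.04²/260 = 19.9022
  stratum Large: (800/2200)²·47.44²/27 = 11.022
V̂(ȳ_st) = 30.9242
SE(ȳ_st) = √30.9242 = 5.56096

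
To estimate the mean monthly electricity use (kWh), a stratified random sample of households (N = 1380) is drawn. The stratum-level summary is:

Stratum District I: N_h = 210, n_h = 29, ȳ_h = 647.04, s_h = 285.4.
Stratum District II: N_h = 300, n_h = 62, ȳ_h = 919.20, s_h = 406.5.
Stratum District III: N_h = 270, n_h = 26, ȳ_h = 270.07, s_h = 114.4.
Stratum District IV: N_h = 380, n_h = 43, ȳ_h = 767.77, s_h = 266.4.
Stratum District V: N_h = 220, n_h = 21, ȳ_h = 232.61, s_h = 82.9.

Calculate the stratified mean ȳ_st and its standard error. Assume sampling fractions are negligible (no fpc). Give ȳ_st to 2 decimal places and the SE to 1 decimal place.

ȳ_st ≈ 599.63, SE ≈ 18.5

ȳ_st = Σ W_h ȳ_h = (210·647.04 + 300·919.20 + 270·270.07 + 380·767.77 + 220·232.61)/1380 = 599.62616
V̂(ȳ_st) = Σ W_h² s_h²/n_h, with W_h = N_h/N and N = 1380:
  stratum District I: (210/1380)²·285.4²/29 = 65.0415
  stratum District II: (300/1380)²·406.5²/62 = 125.955
  stratum District III: (270/1380)²·114.4²/26 = 19.2685
  stratum District IV: (380/1380)²·266.4²/43 = 125.144
  stratum District V: (220/1380)²·82.9²/21 = 8.3172
V̂(ȳ_st) = 343.725
SE(ȳ_st) = √343.725 = 18.5398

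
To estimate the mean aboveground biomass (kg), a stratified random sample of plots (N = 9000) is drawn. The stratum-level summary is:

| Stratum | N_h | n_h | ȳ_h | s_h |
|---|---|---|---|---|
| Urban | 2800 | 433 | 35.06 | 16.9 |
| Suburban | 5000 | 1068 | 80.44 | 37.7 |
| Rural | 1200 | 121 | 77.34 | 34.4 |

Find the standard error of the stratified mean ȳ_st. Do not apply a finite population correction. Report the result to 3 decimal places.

V̂(ȳ_st) = Σ W_h² s_h²/n_h, with W_h = N_h/N and N = 9000:
  stratum Urban: (2800/9000)²·16.9²/433 = 0.0638435
  stratum Suburban: (5000/9000)²·37.7²/1068 = 0.410739
  stratum Rural: (1200/9000)²·34.4²/121 = 0.173864
V̂(ȳ_st) = 0.648447
SE(ȳ_st) = √0.648447 = 0.805262

SE(ȳ_st) ≈ 0.805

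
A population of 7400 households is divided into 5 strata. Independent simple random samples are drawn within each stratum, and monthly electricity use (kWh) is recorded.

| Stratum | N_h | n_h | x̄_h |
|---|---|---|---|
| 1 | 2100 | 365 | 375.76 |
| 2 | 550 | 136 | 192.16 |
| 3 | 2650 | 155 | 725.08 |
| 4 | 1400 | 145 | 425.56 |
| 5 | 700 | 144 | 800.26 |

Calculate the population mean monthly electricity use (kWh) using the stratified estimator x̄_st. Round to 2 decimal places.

x̄_st ≈ 536.79

N = Σ N_h = 7400. Stratum weights W_h = N_h/N.
x̄_st = (2100·375.76 + 550·192.16 + 2650·725.08 + 1400·425.56 + 700·800.26) / 7400 = 536.7854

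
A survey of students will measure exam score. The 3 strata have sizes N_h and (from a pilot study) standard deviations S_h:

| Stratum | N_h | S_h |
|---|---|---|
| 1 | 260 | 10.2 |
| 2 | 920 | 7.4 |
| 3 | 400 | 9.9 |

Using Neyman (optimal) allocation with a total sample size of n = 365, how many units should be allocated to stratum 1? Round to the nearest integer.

72

Neyman allocation: n_h = n · N_h S_h / Σ N_i S_i, with n = 365.
  stratum 1: N_h·S_h = 260·10.2 = 2652.00
  stratum 2: N_h·S_h = 920·7.4 = 6808.00
  stratum 3: N_h·S_h = 400·9.9 = 3960.00
Σ N_h S_h = 13420.00
n for stratum 1 = 365·2652.00/13420.00 = 72.130 → 72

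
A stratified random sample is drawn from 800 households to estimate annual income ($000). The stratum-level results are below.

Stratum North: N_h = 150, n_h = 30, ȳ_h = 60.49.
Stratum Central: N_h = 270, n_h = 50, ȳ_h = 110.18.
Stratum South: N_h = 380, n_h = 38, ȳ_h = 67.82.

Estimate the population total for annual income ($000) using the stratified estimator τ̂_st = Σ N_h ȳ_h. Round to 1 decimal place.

τ̂_st = Σ N_h ȳ_h = 150·60.49 + 270·110.18 + 380·67.82 = 64593.7

τ̂_st ≈ 64593.7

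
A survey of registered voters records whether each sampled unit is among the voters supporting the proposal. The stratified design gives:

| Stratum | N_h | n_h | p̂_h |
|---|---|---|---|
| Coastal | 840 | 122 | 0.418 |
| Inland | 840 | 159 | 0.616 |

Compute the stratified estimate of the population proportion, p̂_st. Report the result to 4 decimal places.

N = 1680; stratum weights W_h = N_h/N.
p̂_st = Σ W_h p̂_h = (840·0.418 + 840·0.616)/1680 = 0.51700

p̂_st ≈ 0.5170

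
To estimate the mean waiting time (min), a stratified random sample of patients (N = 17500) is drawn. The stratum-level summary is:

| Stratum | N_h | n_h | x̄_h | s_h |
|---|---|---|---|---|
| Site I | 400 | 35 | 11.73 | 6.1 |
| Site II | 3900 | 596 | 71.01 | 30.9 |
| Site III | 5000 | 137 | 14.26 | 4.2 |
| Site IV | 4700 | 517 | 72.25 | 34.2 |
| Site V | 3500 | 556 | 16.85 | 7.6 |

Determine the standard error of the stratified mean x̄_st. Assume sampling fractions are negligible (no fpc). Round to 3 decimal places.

SE(x̄_st) ≈ 0.508

V̂(x̄_st) = Σ W_h² s_h²/n_h, with W_h = N_h/N and N = 17500:
  stratum Site I: (400/17500)²·6.1²/35 = 0.000555438
  stratum Site II: (3900/17500)²·30.9²/596 = 0.0795653
  stratum Site III: (5000/17500)²·4.2²/137 = 0.0105109
  stratum Site IV: (4700/17500)²·34.2²/517 = 0.163185
  stratum Site V: (3500/17500)²·7.6²/556 = 0.0041554
V̂(x̄_st) = 0.257972
SE(x̄_st) = √0.257972 = 0.50791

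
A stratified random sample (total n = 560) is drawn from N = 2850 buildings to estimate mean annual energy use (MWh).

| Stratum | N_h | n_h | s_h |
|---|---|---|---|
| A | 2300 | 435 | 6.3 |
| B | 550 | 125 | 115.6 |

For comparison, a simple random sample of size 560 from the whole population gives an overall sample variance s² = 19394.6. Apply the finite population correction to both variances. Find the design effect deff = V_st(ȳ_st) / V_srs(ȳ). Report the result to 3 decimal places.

deff ≈ 0.112

V̂(ȳ_st) = Σ W_h² (1 − n_h/N_h) s_h²/n_h, with W_h = N_h/N and N = 2850:
  stratum A: (2300/2850)²·(1 − 435/2300)·6.3²/435 = 0.0481847
  stratum B: (550/2850)²·(1 − 125/550)·115.6²/125 = 3.07658
V_st = 3.12476
V_srs = (1 − 560/2850)·19394.6/560 = 27.8281
deff = V_st / V_srs = 3.12476/27.8281 = 0.1123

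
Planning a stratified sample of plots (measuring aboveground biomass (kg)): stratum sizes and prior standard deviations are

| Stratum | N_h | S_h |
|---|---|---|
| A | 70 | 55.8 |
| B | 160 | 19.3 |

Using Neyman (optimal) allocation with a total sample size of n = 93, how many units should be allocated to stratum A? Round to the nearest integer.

Neyman allocation: n_h = n · N_h S_h / Σ N_i S_i, with n = 93.
  stratum A: N_h·S_h = 70·55.8 = 3906.00
  stratum B: N_h·S_h = 160·19.3 = 3088.00
Σ N_h S_h = 6994.00
n for stratum A = 93·3906.00/6994.00 = 51.939 → 52

52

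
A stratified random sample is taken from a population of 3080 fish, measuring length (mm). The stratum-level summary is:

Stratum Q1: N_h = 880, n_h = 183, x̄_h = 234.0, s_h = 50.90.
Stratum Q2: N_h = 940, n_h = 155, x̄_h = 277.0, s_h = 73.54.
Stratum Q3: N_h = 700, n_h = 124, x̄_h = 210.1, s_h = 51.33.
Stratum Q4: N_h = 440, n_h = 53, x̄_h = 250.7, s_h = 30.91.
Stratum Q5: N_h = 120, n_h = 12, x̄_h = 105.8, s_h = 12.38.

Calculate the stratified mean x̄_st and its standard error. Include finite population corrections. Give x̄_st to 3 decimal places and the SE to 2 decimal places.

x̄_st ≈ 239.082, SE ≈ 2.21

x̄_st = Σ W_h x̄_h = (880·234.0 + 940·277.0 + 700·210.1 + 440·250.7 + 120·105.8)/3080 = 239.08247
V̂(x̄_st) = Σ W_h² (1 − n_h/N_h) s_h²/n_h, with W_h = N_h/N and N = 3080:
  stratum Q1: (880/3080)²·(1 − 183/880)·50.90²/183 = 0.915374
  stratum Q2: (940/3080)²·(1 − 155/940)·73.54²/155 = 2.71401
  stratum Q3: (700/3080)²·(1 − 124/700)·51.33²/124 = 0.903109
  stratum Q4: (440/3080)²·(1 − 53/440)·30.91²/53 = 0.323582
  stratum Q5: (120/3080)²·(1 − 12/120)·12.38²/12 = 0.0174487
V̂(x̄_st) = 4.87352
SE(x̄_st) = √4.87352 = 2.20761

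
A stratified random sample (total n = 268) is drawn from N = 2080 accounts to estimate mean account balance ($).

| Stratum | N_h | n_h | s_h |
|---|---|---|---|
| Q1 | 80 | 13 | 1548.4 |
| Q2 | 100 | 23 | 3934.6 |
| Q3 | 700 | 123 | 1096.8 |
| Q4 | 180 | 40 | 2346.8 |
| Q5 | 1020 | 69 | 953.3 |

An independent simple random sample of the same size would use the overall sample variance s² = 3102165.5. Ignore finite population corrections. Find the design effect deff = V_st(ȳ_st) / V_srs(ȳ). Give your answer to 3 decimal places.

V̂(ȳ_st) = Σ W_h² s_h²/n_h, with W_h = N_h/N and N = 2080:
  stratum Q1: (80/2080)²·1548.4²/13 = 272.82
  stratum Q2: (100/2080)²·3934.6²/23 = 1555.77
  stratum Q3: (700/2080)²·1096.8²/123 = 1107.69
  stratum Q4: (180/2080)²·2346.8²/40 = 1031.12
  stratum Q5: (1020/2080)²·953.3²/69 = 3167.26
V_st = 7134.67
V_srs = s²/n = 3102165.5/268 = 11575.2
deff = V_st / V_srs = 7134.67/11575.2 = 0.6164

deff ≈ 0.616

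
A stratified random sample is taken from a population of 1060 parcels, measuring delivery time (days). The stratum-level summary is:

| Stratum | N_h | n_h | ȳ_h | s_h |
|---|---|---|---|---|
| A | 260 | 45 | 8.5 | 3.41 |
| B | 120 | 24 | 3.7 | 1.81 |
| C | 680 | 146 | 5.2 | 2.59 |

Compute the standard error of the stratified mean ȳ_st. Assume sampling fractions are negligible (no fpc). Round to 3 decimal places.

V̂(ȳ_st) = Σ W_h² s_h²/n_h, with W_h = N_h/N and N = 1060:
  stratum A: (260/1060)²·3.41²/45 = 0.0155464
  stratum B: (120/1060)²·1.81²/24 = 0.00174943
  stratum C: (680/1060)²·2.59²/146 = 0.0189083
V̂(ȳ_st) = 0.0362042
SE(ȳ_st) = √0.0362042 = 0.190274

SE(ȳ_st) ≈ 0.190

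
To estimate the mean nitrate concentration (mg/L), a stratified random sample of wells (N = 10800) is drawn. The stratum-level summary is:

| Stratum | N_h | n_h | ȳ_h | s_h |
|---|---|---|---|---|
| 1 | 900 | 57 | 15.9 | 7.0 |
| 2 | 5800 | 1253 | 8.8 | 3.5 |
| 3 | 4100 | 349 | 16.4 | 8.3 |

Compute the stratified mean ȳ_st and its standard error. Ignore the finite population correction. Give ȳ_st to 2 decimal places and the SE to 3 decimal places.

ȳ_st ≈ 12.28, SE ≈ 0.193

ȳ_st = Σ W_h ȳ_h = (900·15.9 + 5800·8.8 + 4100·16.4)/10800 = 12.27685
V̂(ȳ_st) = Σ W_h² s_h²/n_h, with W_h = N_h/N and N = 10800:
  stratum 1: (900/10800)²·7.0²/57 = 0.00596979
  stratum 2: (5800/10800)²·3.5²/1253 = 0.00281964
  stratum 3: (4100/10800)²·8.3²/349 = 0.0284479
V̂(ȳ_st) = 0.0372374
SE(ȳ_st) = √0.0372374 = 0.19297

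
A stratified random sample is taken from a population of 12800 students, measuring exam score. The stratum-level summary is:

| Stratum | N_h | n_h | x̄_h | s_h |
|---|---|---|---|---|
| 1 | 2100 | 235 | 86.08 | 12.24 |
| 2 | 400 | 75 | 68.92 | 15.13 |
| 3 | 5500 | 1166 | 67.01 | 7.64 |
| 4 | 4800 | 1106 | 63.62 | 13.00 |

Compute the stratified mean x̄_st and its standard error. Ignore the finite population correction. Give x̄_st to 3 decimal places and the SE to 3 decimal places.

x̄_st ≈ 68.927, SE ≈ 0.226

x̄_st = Σ W_h x̄_h = (2100·86.08 + 400·68.92 + 5500·67.01 + 4800·63.62)/12800 = 68.92711
V̂(x̄_st) = Σ W_h² s_h²/n_h, with W_h = N_h/N and N = 12800:
  stratum 1: (2100/12800)²·12.24²/235 = 0.0171599
  stratum 2: (400/12800)²·15.13²/75 = 0.00298069
  stratum 3: (5500/12800)²·7.64²/1166 = 0.00924259
  stratum 4: (4800/12800)²·13.00²/1106 = 0.0214879
V̂(x̄_st) = 0.050871
SE(x̄_st) = √0.050871 = 0.225546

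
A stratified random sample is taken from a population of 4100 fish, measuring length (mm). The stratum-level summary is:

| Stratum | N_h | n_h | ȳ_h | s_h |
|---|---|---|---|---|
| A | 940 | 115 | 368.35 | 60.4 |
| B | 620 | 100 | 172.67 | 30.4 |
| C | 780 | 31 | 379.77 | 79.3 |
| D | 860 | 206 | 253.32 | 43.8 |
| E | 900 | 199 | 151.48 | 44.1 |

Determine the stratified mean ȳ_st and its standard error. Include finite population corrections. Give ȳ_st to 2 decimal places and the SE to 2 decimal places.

ȳ_st = Σ W_h ȳ_h = (940·368.35 + 620·172.67 + 780·379.77 + 860·253.32 + 900·151.48)/4100 = 269.19810
V̂(ȳ_st) = Σ W_h² (1 − n_h/N_h) s_h²/n_h, with W_h = N_h/N and N = 4100:
  stratum A: (940/4100)²·(1 − 115/940)·60.4²/115 = 1.46349
  stratum B: (620/4100)²·(1 − 100/620)·30.4²/100 = 0.177245
  stratum C: (780/4100)²·(1 − 31/780)·79.3²/31 = 7.05007
  stratum D: (860/4100)²·(1 − 206/860)·43.8²/206 = 0.311594
  stratum E: (900/4100)²·(1 − 199/900)·44.1²/199 = 0.36679
V̂(ȳ_st) = 9.36919
SE(ȳ_st) = √9.36919 = 3.06091

ȳ_st ≈ 269.20, SE ≈ 3.06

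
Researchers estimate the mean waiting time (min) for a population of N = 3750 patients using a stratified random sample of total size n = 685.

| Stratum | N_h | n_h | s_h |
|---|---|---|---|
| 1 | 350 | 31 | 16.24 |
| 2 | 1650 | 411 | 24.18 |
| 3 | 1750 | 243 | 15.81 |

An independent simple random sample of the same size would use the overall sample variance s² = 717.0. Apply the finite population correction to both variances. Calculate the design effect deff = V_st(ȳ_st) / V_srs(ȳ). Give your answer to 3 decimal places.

V̂(ȳ_st) = Σ W_h² (1 − n_h/N_h) s_h²/n_h, with W_h = N_h/N and N = 3750:
  stratum 1: (350/3750)²·(1 − 31/350)·16.24²/31 = 0.0675471
  stratum 2: (1650/3750)²·(1 − 411/1650)·24.18²/411 = 0.206806
  stratum 3: (1750/3750)²·(1 − 243/1750)·15.81²/243 = 0.192906
V_st = 0.467259
V_srs = (1 − 685/3750)·717.0/685 = 0.855515
deff = V_st / V_srs = 0.467259/0.855515 = 0.5462

deff ≈ 0.546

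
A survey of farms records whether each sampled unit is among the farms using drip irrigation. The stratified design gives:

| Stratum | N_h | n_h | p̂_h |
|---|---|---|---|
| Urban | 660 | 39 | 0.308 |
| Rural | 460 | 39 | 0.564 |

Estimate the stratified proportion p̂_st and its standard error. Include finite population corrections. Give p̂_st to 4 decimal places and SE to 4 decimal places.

N = 1120; stratum weights W_h = N_h/N.
p̂_st = Σ W_h p̂_h = (660·0.308 + 460·0.564)/1120 = 0.41314
V̂(p̂_st) = Σ W_h² (1 − n_h/N_h) p̂_h(1−p̂_h)/(n_h−1):
  stratum Urban: (660/1120)²·(1 − 39/660)·0.308·0.692/38 = 0.00183262
  stratum Rural: (460/1120)²·(1 − 39/460)·0.564·0.436/38 = 0.000999047
V̂(p̂_st) = 0.00283167; SE = √V̂ = 0.0532134

p̂_st ≈ 0.4131, SE ≈ 0.0532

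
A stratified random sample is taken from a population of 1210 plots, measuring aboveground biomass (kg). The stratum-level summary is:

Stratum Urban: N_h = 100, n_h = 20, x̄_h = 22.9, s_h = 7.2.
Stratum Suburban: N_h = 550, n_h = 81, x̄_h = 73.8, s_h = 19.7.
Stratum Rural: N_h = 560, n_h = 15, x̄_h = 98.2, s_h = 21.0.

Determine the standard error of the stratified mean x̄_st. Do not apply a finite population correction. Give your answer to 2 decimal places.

V̂(x̄_st) = Σ W_h² s_h²/n_h, with W_h = N_h/N and N = 1210:
  stratum Urban: (100/1210)²·7.2²/20 = 0.0177037
  stratum Suburban: (550/1210)²·19.7²/81 = 0.989924
  stratum Rural: (560/1210)²·21.0²/15 = 6.29727
V̂(x̄_st) = 7.3049
SE(x̄_st) = √7.3049 = 2.70276

SE(x̄_st) ≈ 2.70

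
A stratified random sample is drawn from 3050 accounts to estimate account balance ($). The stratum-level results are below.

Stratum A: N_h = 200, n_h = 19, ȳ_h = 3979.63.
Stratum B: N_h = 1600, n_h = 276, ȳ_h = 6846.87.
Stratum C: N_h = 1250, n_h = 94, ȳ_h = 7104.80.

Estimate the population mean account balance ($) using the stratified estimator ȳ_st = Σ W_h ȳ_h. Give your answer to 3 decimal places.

N = Σ N_h = 3050. Stratum weights W_h = N_h/N.
ȳ_st = (200·3979.63 + 1600·6846.87 + 1250·7104.80) / 3050 = 6764.56328

ȳ_st ≈ 6764.563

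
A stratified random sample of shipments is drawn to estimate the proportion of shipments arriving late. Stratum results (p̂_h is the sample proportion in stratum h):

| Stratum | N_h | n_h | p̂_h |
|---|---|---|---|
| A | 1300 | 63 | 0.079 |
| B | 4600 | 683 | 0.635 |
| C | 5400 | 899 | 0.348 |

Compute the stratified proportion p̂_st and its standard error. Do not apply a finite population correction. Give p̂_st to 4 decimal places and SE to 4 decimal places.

N = 11300; stratum weights W_h = N_h/N.
p̂_st = Σ W_h p̂_h = (1300·0.079 + 4600·0.635 + 5400·0.348)/11300 = 0.43388
V̂(p̂_st) = Σ W_h² p̂_h(1−p̂_h)/(n_h−1):
  stratum A: (1300/11300)²·0.079·0.921/62 = 1.55319e-05
  stratum B: (4600/11300)²·0.635·0.365/682 = 5.63172e-05
  stratum C: (5400/11300)²·0.348·0.652/898 = 5.77007e-05
V̂(p̂_st) = 0.00012955; SE = √V̂ = 0.011382

p̂_st ≈ 0.4339, SE ≈ 0.0114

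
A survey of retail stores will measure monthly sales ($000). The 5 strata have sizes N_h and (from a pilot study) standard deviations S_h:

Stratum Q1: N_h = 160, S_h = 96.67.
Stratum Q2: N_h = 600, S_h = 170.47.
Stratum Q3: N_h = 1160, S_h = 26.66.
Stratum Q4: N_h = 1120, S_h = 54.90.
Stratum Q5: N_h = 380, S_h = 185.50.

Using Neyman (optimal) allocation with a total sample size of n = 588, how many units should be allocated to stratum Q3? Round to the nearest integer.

Neyman allocation: n_h = n · N_h S_h / Σ N_i S_i, with n = 588.
  stratum Q1: N_h·S_h = 160·96.67 = 15467.20
  stratum Q2: N_h·S_h = 600·170.47 = 102282.00
  stratum Q3: N_h·S_h = 1160·26.66 = 30925.60
  stratum Q4: N_h·S_h = 1120·54.90 = 61488.00
  stratum Q5: N_h·S_h = 380·185.50 = 70490.00
Σ N_h S_h = 280652.80
n for stratum Q3 = 588·30925.60/280652.80 = 64.793 → 65

65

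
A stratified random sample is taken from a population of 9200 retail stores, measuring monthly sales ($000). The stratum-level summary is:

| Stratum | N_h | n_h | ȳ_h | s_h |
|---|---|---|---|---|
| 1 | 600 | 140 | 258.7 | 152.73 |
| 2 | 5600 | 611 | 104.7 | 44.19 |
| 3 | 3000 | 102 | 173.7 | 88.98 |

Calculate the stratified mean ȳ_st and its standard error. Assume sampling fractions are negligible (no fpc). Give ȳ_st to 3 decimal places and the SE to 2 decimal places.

ȳ_st ≈ 137.243, SE ≈ 3.19

ȳ_st = Σ W_h ȳ_h = (600·258.7 + 5600·104.7 + 3000·173.7)/9200 = 137.24348
V̂(ȳ_st) = Σ W_h² s_h²/n_h, with W_h = N_h/N and N = 9200:
  stratum 1: (600/9200)²·152.73²/140 = 0.708676
  stratum 2: (5600/9200)²·44.19²/611 = 1.18415
  stratum 3: (3000/9200)²·88.98²/102 = 8.25375
V̂(ȳ_st) = 10.1466
SE(ȳ_st) = √10.1466 = 3.18537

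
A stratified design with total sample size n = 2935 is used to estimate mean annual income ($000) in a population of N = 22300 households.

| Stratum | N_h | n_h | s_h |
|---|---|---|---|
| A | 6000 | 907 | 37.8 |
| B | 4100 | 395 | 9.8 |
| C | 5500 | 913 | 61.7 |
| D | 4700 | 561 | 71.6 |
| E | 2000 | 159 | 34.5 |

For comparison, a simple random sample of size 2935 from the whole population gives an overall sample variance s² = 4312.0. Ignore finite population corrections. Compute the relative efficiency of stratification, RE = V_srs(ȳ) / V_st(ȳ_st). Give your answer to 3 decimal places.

RE ≈ 1.745

V̂(ȳ_st) = Σ W_h² s_h²/n_h, with W_h = N_h/N and N = 22300:
  stratum A: (6000/22300)²·37.8²/907 = 0.114043
  stratum B: (4100/22300)²·9.8²/395 = 0.00821889
  stratum C: (5500/22300)²·61.7²/913 = 0.253639
  stratum D: (4700/22300)²·71.6²/561 = 0.405928
  stratum E: (2000/22300)²·34.5²/159 = 0.0602131
V_st = 0.842042
V_srs = s²/n = 4312.0/2935 = 1.46917
Relative efficiency = V_srs / V_st = 1.46917/0.842042 = 1.7448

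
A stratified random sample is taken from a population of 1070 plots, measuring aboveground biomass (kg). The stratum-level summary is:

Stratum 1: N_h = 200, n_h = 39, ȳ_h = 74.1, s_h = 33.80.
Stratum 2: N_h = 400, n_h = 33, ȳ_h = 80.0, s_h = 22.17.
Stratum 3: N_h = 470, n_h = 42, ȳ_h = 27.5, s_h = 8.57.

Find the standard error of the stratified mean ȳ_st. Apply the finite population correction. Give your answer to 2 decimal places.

SE(ȳ_st) ≈ 1.74

V̂(ȳ_st) = Σ W_h² (1 − n_h/N_h) s_h²/n_h, with W_h = N_h/N and N = 1070:
  stratum 1: (200/1070)²·(1 − 39/200)·33.80²/39 = 0.823867
  stratum 2: (400/1070)²·(1 − 33/400)·22.17²/33 = 1.90975
  stratum 3: (470/1070)²·(1 − 42/470)·8.57²/42 = 0.307246
V̂(ȳ_st) = 3.04086
SE(ȳ_st) = √3.04086 = 1.74381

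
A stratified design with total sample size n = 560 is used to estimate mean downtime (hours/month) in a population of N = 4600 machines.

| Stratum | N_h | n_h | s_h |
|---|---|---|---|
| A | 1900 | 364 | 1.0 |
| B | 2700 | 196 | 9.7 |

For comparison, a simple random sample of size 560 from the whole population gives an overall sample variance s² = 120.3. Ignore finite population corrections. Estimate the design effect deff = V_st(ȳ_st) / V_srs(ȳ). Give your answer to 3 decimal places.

deff ≈ 0.772

V̂(ȳ_st) = Σ W_h² s_h²/n_h, with W_h = N_h/N and N = 4600:
  stratum A: (1900/4600)²·1.0²/364 = 0.000468695
  stratum B: (2700/4600)²·9.7²/196 = 0.165386
V_st = 0.165855
V_srs = s²/n = 120.3/560 = 0.214821
deff = V_st / V_srs = 0.165855/0.214821 = 0.7721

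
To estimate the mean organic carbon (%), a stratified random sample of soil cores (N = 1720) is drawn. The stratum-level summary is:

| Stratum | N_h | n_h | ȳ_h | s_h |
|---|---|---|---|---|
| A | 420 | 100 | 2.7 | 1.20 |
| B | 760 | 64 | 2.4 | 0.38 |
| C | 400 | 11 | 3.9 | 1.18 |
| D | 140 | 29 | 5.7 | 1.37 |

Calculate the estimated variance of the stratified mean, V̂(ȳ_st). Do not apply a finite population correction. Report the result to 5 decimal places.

V̂(ȳ_st) ≈ 0.00857

V̂(ȳ_st) = Σ W_h² s_h²/n_h, with W_h = N_h/N and N = 1720:
  stratum A: (420/1720)²·1.20²/100 = 0.000858626
  stratum B: (760/1720)²·0.38²/64 = 0.000440512
  stratum C: (400/1720)²·1.18²/11 = 0.00684596
  stratum D: (140/1720)²·1.37²/29 = 0.000428788
V̂(ȳ_st) = 0.00857389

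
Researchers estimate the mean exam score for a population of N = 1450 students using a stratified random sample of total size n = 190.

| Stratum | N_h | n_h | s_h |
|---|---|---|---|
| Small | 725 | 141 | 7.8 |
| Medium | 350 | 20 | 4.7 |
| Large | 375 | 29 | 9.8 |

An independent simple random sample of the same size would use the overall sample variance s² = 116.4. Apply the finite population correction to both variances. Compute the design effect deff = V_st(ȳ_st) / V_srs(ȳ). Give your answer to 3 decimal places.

deff ≈ 0.661

V̂(ȳ_st) = Σ W_h² (1 − n_h/N_h) s_h²/n_h, with W_h = N_h/N and N = 1450:
  stratum Small: (725/1450)²·(1 − 141/725)·7.8²/141 = 0.086893
  stratum Medium: (350/1450)²·(1 − 20/350)·4.7²/20 = 0.0606753
  stratum Large: (375/1450)²·(1 − 29/375)·9.8²/29 = 0.204374
V_st = 0.351942
V_srs = (1 − 190/1450)·116.4/190 = 0.532356
deff = V_st / V_srs = 0.351942/0.532356 = 0.6611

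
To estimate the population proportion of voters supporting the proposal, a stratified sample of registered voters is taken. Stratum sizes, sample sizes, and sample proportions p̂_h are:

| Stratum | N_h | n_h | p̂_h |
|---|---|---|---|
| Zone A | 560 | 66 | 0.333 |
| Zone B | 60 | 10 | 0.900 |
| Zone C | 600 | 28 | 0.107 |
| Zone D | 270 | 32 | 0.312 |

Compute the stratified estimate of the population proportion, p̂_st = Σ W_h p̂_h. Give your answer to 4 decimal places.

N = 1490; stratum weights W_h = N_h/N.
p̂_st = Σ W_h p̂_h = (560·0.333 + 60·0.900 + 600·0.107 + 270·0.312)/1490 = 0.26102

p̂_st ≈ 0.2610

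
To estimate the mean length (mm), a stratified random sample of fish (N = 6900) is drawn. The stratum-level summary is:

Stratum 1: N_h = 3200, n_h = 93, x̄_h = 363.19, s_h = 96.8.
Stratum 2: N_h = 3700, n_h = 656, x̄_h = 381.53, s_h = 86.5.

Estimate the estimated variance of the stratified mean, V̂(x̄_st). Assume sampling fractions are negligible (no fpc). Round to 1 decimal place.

V̂(x̄_st) ≈ 25.0

V̂(x̄_st) = Σ W_h² s_h²/n_h, with W_h = N_h/N and N = 6900:
  stratum 1: (3200/6900)²·96.8²/93 = 21.6705
  stratum 2: (3700/6900)²·86.5²/656 = 3.2797
V̂(x̄_st) = 24.9502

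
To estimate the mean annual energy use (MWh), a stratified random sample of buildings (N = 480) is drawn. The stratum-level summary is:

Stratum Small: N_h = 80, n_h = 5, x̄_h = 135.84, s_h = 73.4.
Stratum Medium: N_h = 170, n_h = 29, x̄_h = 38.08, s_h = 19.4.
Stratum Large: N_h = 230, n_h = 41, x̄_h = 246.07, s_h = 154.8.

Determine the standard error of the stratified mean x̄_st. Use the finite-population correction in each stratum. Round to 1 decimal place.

SE(x̄_st) ≈ 11.8

V̂(x̄_st) = Σ W_h² (1 − n_h/N_h) s_h²/n_h, with W_h = N_h/N and N = 480:
  stratum Small: (80/480)²·(1 − 5/80)·73.4²/5 = 28.0602
  stratum Medium: (170/480)²·(1 − 29/170)·19.4²/29 = 1.35018
  stratum Large: (230/480)²·(1 − 41/230)·154.8²/41 = 110.272
V̂(x̄_st) = 139.682
SE(x̄_st) = √139.682 = 11.8187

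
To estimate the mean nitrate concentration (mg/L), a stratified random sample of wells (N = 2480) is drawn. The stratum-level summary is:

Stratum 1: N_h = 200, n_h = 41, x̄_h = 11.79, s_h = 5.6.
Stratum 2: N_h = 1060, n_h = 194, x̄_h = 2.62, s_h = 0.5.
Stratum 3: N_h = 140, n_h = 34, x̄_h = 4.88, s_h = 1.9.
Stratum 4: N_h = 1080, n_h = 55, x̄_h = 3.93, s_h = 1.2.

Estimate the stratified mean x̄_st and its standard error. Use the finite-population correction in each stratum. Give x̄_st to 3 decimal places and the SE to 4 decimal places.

x̄_st = Σ W_h x̄_h = (200·11.79 + 1060·2.62 + 140·4.88 + 1080·3.93)/2480 = 4.05758
V̂(x̄_st) = Σ W_h² (1 − n_h/N_h) s_h²/n_h, with W_h = N_h/N and N = 2480:
  stratum 1: (200/2480)²·(1 − 41/200)·5.6²/41 = 0.00395472
  stratum 2: (1060/2480)²·(1 − 194/1060)·0.5²/194 = 0.000192335
  stratum 3: (140/2480)²·(1 − 34/140)·1.9²/34 = 0.000256188
  stratum 4: (1080/2480)²·(1 − 55/1080)·1.2²/55 = 0.00471242
V̂(x̄_st) = 0.00911567
SE(x̄_st) = √0.00911567 = 0.095476

x̄_st ≈ 4.058, SE ≈ 0.0955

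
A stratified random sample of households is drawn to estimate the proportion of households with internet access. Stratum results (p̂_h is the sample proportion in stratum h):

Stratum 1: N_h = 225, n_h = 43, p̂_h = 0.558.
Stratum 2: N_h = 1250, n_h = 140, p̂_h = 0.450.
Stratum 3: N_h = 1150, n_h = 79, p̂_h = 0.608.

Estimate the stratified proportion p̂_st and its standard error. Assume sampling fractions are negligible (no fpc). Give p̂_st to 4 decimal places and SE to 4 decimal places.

N = 2625; stratum weights W_h = N_h/N.
p̂_st = Σ W_h p̂_h = (225·0.558 + 1250·0.450 + 1150·0.608)/2625 = 0.52848
V̂(p̂_st) = Σ W_h² p̂_h(1−p̂_h)/(n_h−1):
  stratum 1: (225/2625)²·0.558·0.442/42 = 4.31433e-05
  stratum 2: (1250/2625)²·0.450·0.550/139 = 0.000403759
  stratum 3: (1150/2625)²·0.608·0.392/78 = 0.000586452
V̂(p̂_st) = 0.00103335; SE = √V̂ = 0.0321458

p̂_st ≈ 0.5285, SE ≈ 0.0321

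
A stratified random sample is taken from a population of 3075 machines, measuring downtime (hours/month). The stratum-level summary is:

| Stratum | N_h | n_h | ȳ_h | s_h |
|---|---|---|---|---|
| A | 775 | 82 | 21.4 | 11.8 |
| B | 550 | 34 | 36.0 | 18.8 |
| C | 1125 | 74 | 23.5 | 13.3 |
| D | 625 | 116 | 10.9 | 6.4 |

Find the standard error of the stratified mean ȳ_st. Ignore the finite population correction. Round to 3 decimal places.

SE(ȳ_st) ≈ 0.880

V̂(ȳ_st) = Σ W_h² s_h²/n_h, with W_h = N_h/N and N = 3075:
  stratum A: (775/3075)²·11.8²/82 = 0.107861
  stratum B: (550/3075)²·18.8²/34 = 0.332561
  stratum C: (1125/3075)²·13.3²/74 = 0.319953
  stratum D: (625/3075)²·6.4²/116 = 0.0145872
V̂(ȳ_st) = 0.774963
SE(ȳ_st) = √0.774963 = 0.88032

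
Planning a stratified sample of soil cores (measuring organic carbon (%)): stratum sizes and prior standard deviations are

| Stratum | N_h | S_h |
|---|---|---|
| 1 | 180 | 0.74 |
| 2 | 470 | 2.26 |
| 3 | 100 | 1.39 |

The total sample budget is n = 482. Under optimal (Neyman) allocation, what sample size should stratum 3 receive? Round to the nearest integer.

50

Neyman allocation: n_h = n · N_h S_h / Σ N_i S_i, with n = 482.
  stratum 1: N_h·S_h = 180·0.74 = 133.20
  stratum 2: N_h·S_h = 470·2.26 = 1062.20
  stratum 3: N_h·S_h = 100·1.39 = 139.00
Σ N_h S_h = 1334.40
n for stratum 3 = 482·139.00/1334.40 = 50.208 → 50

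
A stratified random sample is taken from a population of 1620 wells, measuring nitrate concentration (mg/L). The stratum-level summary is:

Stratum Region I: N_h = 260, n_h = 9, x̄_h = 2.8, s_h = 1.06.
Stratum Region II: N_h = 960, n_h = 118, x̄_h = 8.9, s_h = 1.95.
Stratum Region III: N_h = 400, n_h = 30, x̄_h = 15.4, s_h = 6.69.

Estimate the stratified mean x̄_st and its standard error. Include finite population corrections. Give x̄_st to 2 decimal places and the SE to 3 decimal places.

x̄_st ≈ 9.53, SE ≈ 0.312

x̄_st = Σ W_h x̄_h = (260·2.8 + 960·8.9 + 400·15.4)/1620 = 9.52593
V̂(x̄_st) = Σ W_h² (1 − n_h/N_h) s_h²/n_h, with W_h = N_h/N and N = 1620:
  stratum Region I: (260/1620)²·(1 − 9/260)·1.06²/9 = 0.00310446
  stratum Region II: (960/1620)²·(1 − 118/960)·1.95²/118 = 0.00992523
  stratum Region III: (400/1620)²·(1 − 30/400)·6.69²/30 = 0.0841323
V̂(x̄_st) = 0.097162
SE(x̄_st) = √0.097162 = 0.311708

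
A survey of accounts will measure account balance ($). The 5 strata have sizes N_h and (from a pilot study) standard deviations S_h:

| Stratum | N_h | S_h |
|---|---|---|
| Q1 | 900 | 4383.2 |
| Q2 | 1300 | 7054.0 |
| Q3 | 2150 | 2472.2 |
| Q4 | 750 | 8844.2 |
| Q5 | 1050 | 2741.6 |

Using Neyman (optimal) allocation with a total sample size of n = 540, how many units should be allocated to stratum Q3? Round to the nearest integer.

103

Neyman allocation: n_h = n · N_h S_h / Σ N_i S_i, with n = 540.
  stratum Q1: N_h·S_h = 900·4383.2 = 3944880.00
  stratum Q2: N_h·S_h = 1300·7054.0 = 9170200.00
  stratum Q3: N_h·S_h = 2150·2472.2 = 5315230.00
  stratum Q4: N_h·S_h = 750·8844.2 = 6633150.00
  stratum Q5: N_h·S_h = 1050·2741.6 = 2878680.00
Σ N_h S_h = 27942140.00
n for stratum Q3 = 540·5315230.00/27942140.00 = 102.720 → 103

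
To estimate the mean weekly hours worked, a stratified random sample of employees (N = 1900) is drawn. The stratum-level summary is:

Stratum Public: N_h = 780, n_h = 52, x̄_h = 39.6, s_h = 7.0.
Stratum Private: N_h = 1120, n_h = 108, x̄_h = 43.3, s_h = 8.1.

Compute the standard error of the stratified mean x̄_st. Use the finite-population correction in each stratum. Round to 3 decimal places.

SE(x̄_st) ≈ 0.582

V̂(x̄_st) = Σ W_h² (1 − n_h/N_h) s_h²/n_h, with W_h = N_h/N and N = 1900:
  stratum Public: (780/1900)²·(1 − 52/780)·7.0²/52 = 0.148222
  stratum Private: (1120/1900)²·(1 − 108/1120)·8.1²/108 = 0.190738
V̂(x̄_st) = 0.33896
SE(x̄_st) = √0.33896 = 0.582203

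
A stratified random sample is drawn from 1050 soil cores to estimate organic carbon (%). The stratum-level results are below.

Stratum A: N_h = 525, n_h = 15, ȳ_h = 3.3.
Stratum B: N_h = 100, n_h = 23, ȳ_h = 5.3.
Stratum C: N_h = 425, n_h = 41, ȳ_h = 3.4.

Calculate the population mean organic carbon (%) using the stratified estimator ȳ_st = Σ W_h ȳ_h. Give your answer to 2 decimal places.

N = Σ N_h = 1050. Stratum weights W_h = N_h/N.
ȳ_st = (525·3.3 + 100·5.3 + 425·3.4) / 1050 = 3.5310

ȳ_st ≈ 3.53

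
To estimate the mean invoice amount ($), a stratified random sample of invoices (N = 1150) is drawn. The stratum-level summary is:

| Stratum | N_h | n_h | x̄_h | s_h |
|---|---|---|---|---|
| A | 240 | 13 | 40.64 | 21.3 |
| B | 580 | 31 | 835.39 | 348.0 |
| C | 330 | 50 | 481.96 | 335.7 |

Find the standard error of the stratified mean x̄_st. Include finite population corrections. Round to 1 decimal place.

V̂(x̄_st) = Σ W_h² (1 − n_h/N_h) s_h²/n_h, with W_h = N_h/N and N = 1150:
  stratum A: (240/1150)²·(1 − 13/240)·21.3²/13 = 1.43766
  stratum B: (580/1150)²·(1 − 31/580)·348.0²/31 = 940.592
  stratum C: (330/1150)²·(1 − 50/330)·335.7²/50 = 157.474
V̂(x̄_st) = 1099.5
SE(x̄_st) = √1099.5 = 33.1588

SE(x̄_st) ≈ 33.2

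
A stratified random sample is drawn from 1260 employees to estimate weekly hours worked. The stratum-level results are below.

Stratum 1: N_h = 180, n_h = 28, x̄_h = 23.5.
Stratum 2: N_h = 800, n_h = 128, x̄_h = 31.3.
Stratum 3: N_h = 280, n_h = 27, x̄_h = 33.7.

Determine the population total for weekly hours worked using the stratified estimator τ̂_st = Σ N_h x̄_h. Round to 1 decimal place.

τ̂_st ≈ 38706.0

τ̂_st = Σ N_h x̄_h = 180·23.5 + 800·31.3 + 280·33.7 = 38706.0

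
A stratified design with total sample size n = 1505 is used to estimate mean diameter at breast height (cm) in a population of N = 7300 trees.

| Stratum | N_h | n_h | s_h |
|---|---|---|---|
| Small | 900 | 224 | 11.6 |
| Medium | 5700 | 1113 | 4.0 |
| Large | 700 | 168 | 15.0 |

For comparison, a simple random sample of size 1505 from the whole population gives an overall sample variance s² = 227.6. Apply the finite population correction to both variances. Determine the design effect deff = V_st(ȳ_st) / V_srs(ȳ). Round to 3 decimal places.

deff ≈ 0.194

V̂(ȳ_st) = Σ W_h² (1 − n_h/N_h) s_h²/n_h, with W_h = N_h/N and N = 7300:
  stratum Small: (900/7300)²·(1 − 224/900)·11.6²/224 = 0.00685822
  stratum Medium: (5700/7300)²·(1 − 1113/5700)·4.0²/1113 = 0.00705314
  stratum Large: (700/7300)²·(1 − 168/700)·15.0²/168 = 0.00935917
V_st = 0.0232705
V_srs = (1 − 1505/7300)·227.6/1505 = 0.120051
deff = V_st / V_srs = 0.0232705/0.120051 = 0.1938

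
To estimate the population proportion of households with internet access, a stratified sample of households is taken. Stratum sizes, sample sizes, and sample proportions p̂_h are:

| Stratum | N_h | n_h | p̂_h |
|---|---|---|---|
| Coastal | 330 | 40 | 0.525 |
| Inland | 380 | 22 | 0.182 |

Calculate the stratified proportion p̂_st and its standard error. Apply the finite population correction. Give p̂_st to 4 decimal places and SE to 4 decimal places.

p̂_st ≈ 0.3414, SE ≈ 0.0559

N = 710; stratum weights W_h = N_h/N.
p̂_st = Σ W_h p̂_h = (330·0.525 + 380·0.182)/710 = 0.34142
V̂(p̂_st) = Σ W_h² (1 − n_h/N_h) p̂_h(1−p̂_h)/(n_h−1):
  stratum Coastal: (330/710)²·(1 − 40/330)·0.525·0.475/39 = 0.0012139
  stratum Inland: (380/710)²·(1 − 22/380)·0.182·0.818/21 = 0.00191318
V̂(p̂_st) = 0.00312708; SE = √V̂ = 0.0559203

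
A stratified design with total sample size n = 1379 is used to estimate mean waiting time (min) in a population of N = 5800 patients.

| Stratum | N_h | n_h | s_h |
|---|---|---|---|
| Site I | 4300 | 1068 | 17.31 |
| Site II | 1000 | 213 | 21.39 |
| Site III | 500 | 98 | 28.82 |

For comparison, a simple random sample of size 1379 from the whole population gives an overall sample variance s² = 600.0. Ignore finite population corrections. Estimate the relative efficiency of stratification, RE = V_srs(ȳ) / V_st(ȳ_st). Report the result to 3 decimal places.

V̂(ȳ_st) = Σ W_h² s_h²/n_h, with W_h = N_h/N and N = 5800:
  stratum Site I: (4300/5800)²·17.31²/1068 = 0.154207
  stratum Site II: (1000/5800)²·21.39²/213 = 0.0638537
  stratum Site III: (500/5800)²·28.82²/98 = 0.0629863
V_st = 0.281047
V_srs = s²/n = 600.0/1379 = 0.435098
Relative efficiency = V_srs / V_st = 0.435098/0.281047 = 1.5481

RE ≈ 1.548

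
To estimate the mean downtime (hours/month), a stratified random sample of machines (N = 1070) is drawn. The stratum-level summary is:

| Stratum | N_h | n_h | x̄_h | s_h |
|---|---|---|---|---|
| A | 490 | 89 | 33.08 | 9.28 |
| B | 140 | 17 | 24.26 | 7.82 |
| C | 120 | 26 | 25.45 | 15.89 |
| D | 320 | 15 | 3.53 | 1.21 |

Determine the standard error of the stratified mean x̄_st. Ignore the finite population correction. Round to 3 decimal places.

V̂(x̄_st) = Σ W_h² s_h²/n_h, with W_h = N_h/N and N = 1070:
  stratum A: (490/1070)²·9.28²/89 = 0.202923
  stratum B: (140/1070)²·7.82²/17 = 0.0615819
  stratum C: (120/1070)²·15.89²/26 = 0.122143
  stratum D: (320/1070)²·1.21²/15 = 0.00872995
V̂(x̄_st) = 0.395378
SE(x̄_st) = √0.395378 = 0.628791

SE(x̄_st) ≈ 0.629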